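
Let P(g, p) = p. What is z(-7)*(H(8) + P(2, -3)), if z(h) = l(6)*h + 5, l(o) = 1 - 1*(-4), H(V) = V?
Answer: -150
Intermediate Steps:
l(o) = 5 (l(o) = 1 + 4 = 5)
z(h) = 5 + 5*h (z(h) = 5*h + 5 = 5 + 5*h)
z(-7)*(H(8) + P(2, -3)) = (5 + 5*(-7))*(8 - 3) = (5 - 35)*5 = -30*5 = -150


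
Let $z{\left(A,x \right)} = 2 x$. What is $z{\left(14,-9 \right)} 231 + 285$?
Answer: $-3873$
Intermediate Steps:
$z{\left(14,-9 \right)} 231 + 285 = 2 \left(-9\right) 231 + 285 = \left(-18\right) 231 + 285 = -4158 + 285 = -3873$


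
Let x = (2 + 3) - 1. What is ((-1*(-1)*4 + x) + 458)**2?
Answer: 217156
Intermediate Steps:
x = 4 (x = 5 - 1 = 4)
((-1*(-1)*4 + x) + 458)**2 = ((-1*(-1)*4 + 4) + 458)**2 = ((1*4 + 4) + 458)**2 = ((4 + 4) + 458)**2 = (8 + 458)**2 = 466**2 = 217156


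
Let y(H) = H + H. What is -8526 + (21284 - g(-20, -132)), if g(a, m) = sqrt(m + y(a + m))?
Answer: 12758 - 2*I*sqrt(109) ≈ 12758.0 - 20.881*I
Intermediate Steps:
y(H) = 2*H
g(a, m) = sqrt(2*a + 3*m) (g(a, m) = sqrt(m + 2*(a + m)) = sqrt(m + (2*a + 2*m)) = sqrt(2*a + 3*m))
-8526 + (21284 - g(-20, -132)) = -8526 + (21284 - sqrt(2*(-20) + 3*(-132))) = -8526 + (21284 - sqrt(-40 - 396)) = -8526 + (21284 - sqrt(-436)) = -8526 + (21284 - 2*I*sqrt(109)) = 12758 - 2*I*sqrt(109)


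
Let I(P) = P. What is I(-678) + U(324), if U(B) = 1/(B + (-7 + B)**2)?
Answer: -68351213/100813 ≈ -678.00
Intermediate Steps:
I(-678) + U(324) = -678 + 1/(324 + (-7 + 324)**2) = -678 + 1/(324 + 317**2) = -678 + 1/(324 + 100489) = -678 + 1/100813 = -68351213/100813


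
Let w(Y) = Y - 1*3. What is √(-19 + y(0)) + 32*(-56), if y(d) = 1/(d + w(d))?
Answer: -1792 + I*√174/3 ≈ -1792.0 + 4.397*I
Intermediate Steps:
w(Y) = -3 + Y (w(Y) = Y - 3 = -3 + Y)
y(d) = 1/(-3 + 2*d) (y(d) = 1/(d + (-3 + d)) = 1/(-3 + 2*d))
√(-19 + y(0)) + 32*(-56) = √(-19 + 1/(-3 + 2*0)) + 32*(-56) = √(-19 + 1/(-3 + 0)) - 1792 = √(-19 + 1/(-3)) - 1792 = √(-19 - ⅓) - 1792 = √(-58/3) - 1792 = I*√174/3 - 1792 = -1792 + I*√174/3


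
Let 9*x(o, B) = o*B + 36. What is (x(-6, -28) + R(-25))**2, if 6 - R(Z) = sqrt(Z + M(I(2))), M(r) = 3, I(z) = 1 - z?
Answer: 7198/9 - 172*I*sqrt(22)/3 ≈ 799.78 - 268.92*I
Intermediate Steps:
R(Z) = 6 - sqrt(3 + Z) (R(Z) = 6 - sqrt(Z + 3) = 6 - sqrt(3 + Z))
x(o, B) = 4 + B*o/9 (x(o, B) = (o*B + 36)/9 = (B*o + 36)/9 = (36 + B*o)/9 = 4 + B*o/9)
(x(-6, -28) + R(-25))**2 = ((4 + (1/9)*(-28)*(-6)) + (6 - sqrt(3 - 25)))**2 = ((4 + 56/3) + (6 - sqrt(-22)))**2 = (68/3 + (6 - I*sqrt(22)))**2 = (86/3 - I*sqrt(22))**2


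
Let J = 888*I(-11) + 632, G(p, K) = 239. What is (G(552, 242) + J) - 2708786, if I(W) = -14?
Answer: -2720347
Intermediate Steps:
J = -11800 (J = 888*(-14) + 632 = -12432 + 632 = -11800)
(G(552, 242) + J) - 2708786 = (239 - 11800) - 2708786 = -11561 - 2708786 = -2720347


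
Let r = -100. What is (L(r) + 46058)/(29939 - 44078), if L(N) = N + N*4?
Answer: -5062/1571 ≈ -3.2222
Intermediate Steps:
L(N) = 5*N (L(N) = N + 4*N = 5*N)
(L(r) + 46058)/(29939 - 44078) = (5*(-100) + 46058)/(29939 - 44078) = (-500 + 46058)/(-14139) = 45558*(-1/14139) = -5062/1571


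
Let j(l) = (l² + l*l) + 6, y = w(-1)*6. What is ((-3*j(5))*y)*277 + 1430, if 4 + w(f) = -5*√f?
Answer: 1118294 + 1396080*I ≈ 1.1183e+6 + 1.3961e+6*I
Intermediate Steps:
w(f) = -4 - 5*√f
y = -24 - 30*I (y = (-4 - 5*I)*6 = -24 - 30*I ≈ -24.0 - 30.0*I)
j(l) = 6 + 2*l² (j(l) = (l² + l²) + 6 = 2*l² + 6 = 6 + 2*l²)
((-3*j(5))*y)*277 + 1430 = ((-3*(6 + 2*5²))*(-24 - 30*I))*277 + 1430 = ((-3*(6 + 2*25))*(-24 - 30*I))*277 + 1430 = ((-3*(6 + 50))*(-24 - 30*I))*277 + 1430 = ((-3*56)*(-24 - 30*I))*277 + 1430 = -168*(-24 - 30*I)*277 + 1430 = (4032 + 5040*I)*277 + 1430 = (1116864 + 1396080*I) + 1430 = 1118294 + 1396080*I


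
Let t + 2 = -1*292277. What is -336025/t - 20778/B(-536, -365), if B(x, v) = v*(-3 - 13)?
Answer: -2055293531/853454680 ≈ -2.4082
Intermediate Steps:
t = -292279 (t = -2 - 1*292277 = -2 - 292277 = -292279)
B(x, v) = -16*v (B(x, v) = v*(-16) = -16*v)
-336025/t - 20778/B(-536, -365) = -336025/(-292279) - 20778/((-16*(-365))) = -336025*(-1/292279) - 20778/5840 = 336025/292279 - 20778*1/5840 = 336025/292279 - 10389/2920 = -2055293531/853454680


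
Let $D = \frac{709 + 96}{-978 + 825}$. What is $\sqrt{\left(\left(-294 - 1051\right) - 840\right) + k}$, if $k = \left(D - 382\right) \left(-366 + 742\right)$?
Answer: $\frac{i \sqrt{384415577}}{51} \approx 384.44 i$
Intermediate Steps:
$D = - \frac{805}{153}$ ($D = \frac{805}{-153} = 805 \left(- \frac{1}{153}\right) = - \frac{805}{153} \approx -5.2614$)
$k = - \frac{22278376}{153}$ ($k = \left(- \frac{805}{153} - 382\right) \left(-366 + 742\right) = \left(- \frac{59251}{153}\right) 376 = - \frac{22278376}{153} \approx -1.4561 \cdot 10^{5}$)
$\sqrt{\left(\left(-294 - 1051\right) - 840\right) + k} = \sqrt{\left(\left(-294 - 1051\right) - 840\right) - \frac{22278376}{153}} = \sqrt{\left(-1345 - 840\right) - \frac{22278376}{153}} = \sqrt{-2185 - \frac{22278376}{153}} = \sqrt{- \frac{22612681}{153}} = \frac{i \sqrt{384415577}}{51}$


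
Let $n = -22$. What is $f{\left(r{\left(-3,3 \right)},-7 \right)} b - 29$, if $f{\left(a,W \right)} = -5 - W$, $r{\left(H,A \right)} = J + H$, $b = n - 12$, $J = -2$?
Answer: $-97$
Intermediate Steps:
$b = -34$ ($b = -22 - 12 = -34$)
$r{\left(H,A \right)} = -2 + H$
$f{\left(r{\left(-3,3 \right)},-7 \right)} b - 29 = \left(-5 - -7\right) \left(-34\right) - 29 = \left(-5 + 7\right) \left(-34\right) - 29 = 2 \left(-34\right) - 29 = -68 - 29 = -97$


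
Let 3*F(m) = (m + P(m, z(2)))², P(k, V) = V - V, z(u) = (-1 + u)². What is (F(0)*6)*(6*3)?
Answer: 0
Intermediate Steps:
P(k, V) = 0
F(m) = m²/3 (F(m) = (m + 0)²/3 = m²/3)
(F(0)*6)*(6*3) = (((⅓)*0²)*6)*(6*3) = (((⅓)*0)*6)*18 = (0*6)*18 = 0*18 = 0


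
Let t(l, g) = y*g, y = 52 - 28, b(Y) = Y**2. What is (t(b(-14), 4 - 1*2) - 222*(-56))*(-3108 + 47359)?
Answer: 552252480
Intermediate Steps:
y = 24
t(l, g) = 24*g
(t(b(-14), 4 - 1*2) - 222*(-56))*(-3108 + 47359) = (24*(4 - 1*2) - 222*(-56))*(-3108 + 47359) = (24*(4 - 2) + 12432)*44251 = (24*2 + 12432)*44251 = (48 + 12432)*44251 = 12480*44251 = 552252480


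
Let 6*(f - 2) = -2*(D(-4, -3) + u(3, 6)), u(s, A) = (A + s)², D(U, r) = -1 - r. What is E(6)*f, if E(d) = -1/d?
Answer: 77/18 ≈ 4.2778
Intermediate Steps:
f = -77/3 (f = 2 + (-2*((-1 - 1*(-3)) + (6 + 3)²))/6 = 2 + (-2*((-1 + 3) + 9²))/6 = 2 + (-2*(2 + 81))/6 = 2 + (-2*83)/6 = 2 + (⅙)*(-166) = 2 - 83/3 = -77/3 ≈ -25.667)
E(6)*f = -1/6*(-77/3) = -1*⅙*(-77/3) = -⅙*(-77/3) = 77/18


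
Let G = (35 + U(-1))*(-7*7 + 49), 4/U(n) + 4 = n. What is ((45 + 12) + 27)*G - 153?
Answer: -153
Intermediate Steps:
U(n) = 4/(-4 + n)
G = 0 (G = (35 + 4/(-4 - 1))*(-7*7 + 49) = (35 + 4/(-5))*(-49 + 49) = (35 + 4*(-⅕))*0 = (35 - ⅘)*0 = (171/5)*0 = 0)
((45 + 12) + 27)*G - 153 = ((45 + 12) + 27)*0 - 153 = (57 + 27)*0 - 153 = 84*0 - 153 = 0 - 153 = -153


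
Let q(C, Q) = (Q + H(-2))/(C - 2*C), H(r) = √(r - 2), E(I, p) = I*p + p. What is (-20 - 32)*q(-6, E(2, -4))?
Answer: 104 - 52*I/3 ≈ 104.0 - 17.333*I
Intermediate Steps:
E(I, p) = p + I*p
H(r) = √(-2 + r)
q(C, Q) = -(Q + 2*I)/C (q(C, Q) = (Q + √(-2 - 2))/(C - 2*C) = (Q + √(-4))/((-C)) = (Q + 2*I)*(-1/C) = -(Q + 2*I)/C)
(-20 - 32)*q(-6, E(2, -4)) = (-20 - 32)*((-(-4)*(1 + 2) - 2*I)/(-6)) = -(-26)*(-(-4)*3 - 2*I)/3 = -(-26)*(-1*(-12) - 2*I)/3 = -(-26)*(12 - 2*I)/3 = -52*(-2 + I/3) = 104 - 52*I/3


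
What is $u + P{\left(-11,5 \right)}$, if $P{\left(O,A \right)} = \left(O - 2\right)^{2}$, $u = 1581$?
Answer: $1750$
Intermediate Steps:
$P{\left(O,A \right)} = \left(-2 + O\right)^{2}$
$u + P{\left(-11,5 \right)} = 1581 + \left(-2 - 11\right)^{2} = 1581 + \left(-13\right)^{2} = 1581 + 169 = 1750$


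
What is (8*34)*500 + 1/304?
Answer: 41344001/304 ≈ 1.3600e+5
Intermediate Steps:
(8*34)*500 + 1/304 = 272*500 + 1/304 = 136000 + 1/304 = 41344001/304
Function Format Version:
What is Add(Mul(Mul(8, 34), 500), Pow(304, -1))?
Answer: Rational(41344001, 304) ≈ 1.3600e+5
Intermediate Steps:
Add(Mul(Mul(8, 34), 500), Pow(304, -1)) = Add(Mul(272, 500), Rational(1, 304)) = Add(136000, Rational(1, 304)) = Rational(41344001, 304)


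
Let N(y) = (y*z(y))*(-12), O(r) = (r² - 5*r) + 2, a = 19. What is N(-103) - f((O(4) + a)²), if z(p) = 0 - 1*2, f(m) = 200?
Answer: -2672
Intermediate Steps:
O(r) = 2 + r² - 5*r
z(p) = -2 (z(p) = 0 - 2 = -2)
N(y) = 24*y (N(y) = (y*(-2))*(-12) = -2*y*(-12) = 24*y)
N(-103) - f((O(4) + a)²) = 24*(-103) - 1*200 = -2472 - 200 = -2672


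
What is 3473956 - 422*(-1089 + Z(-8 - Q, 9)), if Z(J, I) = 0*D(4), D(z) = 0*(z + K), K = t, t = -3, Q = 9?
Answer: 3933514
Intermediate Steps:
K = -3
D(z) = 0 (D(z) = 0*(z - 3) = 0*(-3 + z) = 0)
Z(J, I) = 0 (Z(J, I) = 0*0 = 0)
3473956 - 422*(-1089 + Z(-8 - Q, 9)) = 3473956 - 422*(-1089 + 0) = 3473956 - 422*(-1089) = 3473956 + 459558 = 3933514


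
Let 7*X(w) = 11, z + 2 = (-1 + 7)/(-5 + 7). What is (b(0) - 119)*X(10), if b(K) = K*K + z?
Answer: -1298/7 ≈ -185.43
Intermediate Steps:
z = 1 (z = -2 + (-1 + 7)/(-5 + 7) = -2 + 6/2 = -2 + 6*(½) = -2 + 3 = 1)
X(w) = 11/7 (X(w) = (⅐)*11 = 11/7)
b(K) = 1 + K² (b(K) = K*K + 1 = K² + 1 = 1 + K²)
(b(0) - 119)*X(10) = ((1 + 0²) - 119)*(11/7) = ((1 + 0) - 119)*(11/7) = (1 - 119)*(11/7) = -118*11/7 = -1298/7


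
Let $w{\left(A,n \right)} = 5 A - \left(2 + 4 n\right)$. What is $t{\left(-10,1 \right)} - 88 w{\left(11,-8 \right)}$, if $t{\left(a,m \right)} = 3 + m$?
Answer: $-7476$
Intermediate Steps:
$w{\left(A,n \right)} = -2 - 4 n + 5 A$ ($w{\left(A,n \right)} = 5 A - \left(2 + 4 n\right) = -2 - 4 n + 5 A$)
$t{\left(-10,1 \right)} - 88 w{\left(11,-8 \right)} = \left(3 + 1\right) - 88 \left(-2 - -32 + 5 \cdot 11\right) = 4 - 88 \left(-2 + 32 + 55\right) = 4 - 7480 = -7476$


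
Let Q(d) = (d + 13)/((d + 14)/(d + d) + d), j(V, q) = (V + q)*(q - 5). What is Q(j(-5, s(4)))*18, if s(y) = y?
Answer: 504/17 ≈ 29.647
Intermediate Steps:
j(V, q) = (-5 + q)*(V + q) (j(V, q) = (V + q)*(-5 + q) = (-5 + q)*(V + q))
Q(d) = (13 + d)/(d + (14 + d)/(2*d)) (Q(d) = (13 + d)/((14 + d)/((2*d)) + d) = (13 + d)/((14 + d)*(1/(2*d)) + d) = (13 + d)/((14 + d)/(2*d) + d) = (13 + d)/(d + (14 + d)/(2*d)))
Q(j(-5, s(4)))*18 = (2*(4² - 5*(-5) - 5*4 - 5*4)*(13 + (4² - 5*(-5) - 5*4 - 5*4))/(14 + (4² - 5*(-5) - 5*4 - 5*4) + 2*(4² - 5*(-5) - 5*4 - 5*4)²))*18 = (2*(16 + 25 - 20 - 20)*(13 + (16 + 25 - 20 - 20))/(14 + (16 + 25 - 20 - 20) + 2*(16 + 25 - 20 - 20)²))*18 = (2*1*(13 + 1)/(14 + 1 + 2*1²))*18 = (2*1*14/(14 + 1 + 2*1))*18 = (2*1*14/(14 + 1 + 2))*18 = (2*1*14/17)*18 = (2*1*(1/17)*14)*18 = (28/17)*18 = 504/17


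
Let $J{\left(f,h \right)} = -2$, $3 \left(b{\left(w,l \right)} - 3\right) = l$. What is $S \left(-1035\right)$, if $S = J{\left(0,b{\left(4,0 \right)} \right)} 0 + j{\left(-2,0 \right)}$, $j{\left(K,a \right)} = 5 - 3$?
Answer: $-2070$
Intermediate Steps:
$b{\left(w,l \right)} = 3 + \frac{l}{3}$
$j{\left(K,a \right)} = 2$ ($j{\left(K,a \right)} = 5 - 3 = 2$)
$S = 2$ ($S = \left(-2\right) 0 + 2 = 0 + 2 = 2$)
$S \left(-1035\right) = 2 \left(-1035\right) = -2070$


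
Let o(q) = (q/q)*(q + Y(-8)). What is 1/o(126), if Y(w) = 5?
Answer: 1/131 ≈ 0.0076336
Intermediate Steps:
o(q) = 5 + q (o(q) = (q/q)*(q + 5) = 1*(5 + q) = 5 + q)
1/o(126) = 1/(5 + 126) = 1/131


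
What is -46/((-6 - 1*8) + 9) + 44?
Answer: 266/5 ≈ 53.200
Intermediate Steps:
-46/((-6 - 1*8) + 9) + 44 = -46/((-6 - 8) + 9) + 44 = -46/(-14 + 9) + 44 = -46/(-5) + 44 = -46*(-⅕) + 44 = 46/5 + 44 = 266/5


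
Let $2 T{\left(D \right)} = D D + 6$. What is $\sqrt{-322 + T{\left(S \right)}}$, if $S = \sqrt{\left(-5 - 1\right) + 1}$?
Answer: $\frac{i \sqrt{1286}}{2} \approx 17.93 i$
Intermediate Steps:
$S = i \sqrt{5}$ ($S = \sqrt{-6 + 1} = \sqrt{-5} = i \sqrt{5} \approx 2.2361 i$)
$T{\left(D \right)} = 3 + \frac{D^{2}}{2}$ ($T{\left(D \right)} = \frac{D D + 6}{2} = \frac{D^{2} + 6}{2} = \frac{6 + D^{2}}{2} = 3 + \frac{D^{2}}{2}$)
$\sqrt{-322 + T{\left(S \right)}} = \sqrt{-322 + \left(3 + \frac{\left(i \sqrt{5}\right)^{2}}{2}\right)} = \sqrt{-322 + \left(3 + \frac{1}{2} \left(-5\right)\right)} = \sqrt{-322 + \left(3 - \frac{5}{2}\right)} = \sqrt{-322 + \frac{1}{2}} = \sqrt{- \frac{643}{2}} = \frac{i \sqrt{1286}}{2}$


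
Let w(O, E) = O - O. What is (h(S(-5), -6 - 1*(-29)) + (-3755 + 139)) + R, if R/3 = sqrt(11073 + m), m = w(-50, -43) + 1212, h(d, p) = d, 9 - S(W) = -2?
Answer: -3605 + 9*sqrt(1365) ≈ -3272.5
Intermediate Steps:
w(O, E) = 0
S(W) = 11 (S(W) = 9 - 1*(-2) = 9 + 2 = 11)
m = 1212 (m = 0 + 1212 = 1212)
R = 9*sqrt(1365) (R = 3*sqrt(11073 + 1212) = 3*sqrt(12285) = 3*(3*sqrt(1365)) = 9*sqrt(1365) ≈ 332.51)
(h(S(-5), -6 - 1*(-29)) + (-3755 + 139)) + R = (11 + (-3755 + 139)) + 9*sqrt(1365) = (11 - 3616) + 9*sqrt(1365) = -3605 + 9*sqrt(1365)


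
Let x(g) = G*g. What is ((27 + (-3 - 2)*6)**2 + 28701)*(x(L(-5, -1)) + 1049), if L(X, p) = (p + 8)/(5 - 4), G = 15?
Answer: 33131340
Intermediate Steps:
L(X, p) = 8 + p (L(X, p) = (8 + p)/1 = (8 + p)*1 = 8 + p)
x(g) = 15*g
((27 + (-3 - 2)*6)**2 + 28701)*(x(L(-5, -1)) + 1049) = ((27 + (-3 - 2)*6)**2 + 28701)*(15*(8 - 1) + 1049) = ((27 - 5*6)**2 + 28701)*(15*7 + 1049) = ((27 - 30)**2 + 28701)*(105 + 1049) = ((-3)**2 + 28701)*1154 = (9 + 28701)*1154 = 28710*1154 = 33131340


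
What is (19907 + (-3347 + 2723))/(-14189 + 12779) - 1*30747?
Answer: -43372553/1410 ≈ -30761.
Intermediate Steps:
(19907 + (-3347 + 2723))/(-14189 + 12779) - 1*30747 = (19907 - 624)/(-1410) - 30747 = 19283*(-1/1410) - 30747 = -19283/1410 - 30747 = -43372553/1410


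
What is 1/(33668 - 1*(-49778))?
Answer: 1/83446 ≈ 1.1984e-5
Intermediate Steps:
1/(33668 - 1*(-49778)) = 1/(33668 + 49778) = 1/83446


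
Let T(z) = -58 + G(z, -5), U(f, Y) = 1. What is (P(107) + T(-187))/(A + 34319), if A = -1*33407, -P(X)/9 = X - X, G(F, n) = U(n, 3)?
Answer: -1/16 ≈ -0.062500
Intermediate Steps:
G(F, n) = 1
P(X) = 0 (P(X) = -9*(X - X) = -9*0 = 0)
A = -33407
T(z) = -57 (T(z) = -58 + 1 = -57)
(P(107) + T(-187))/(A + 34319) = (0 - 57)/(-33407 + 34319) = -57/912 = -57*1/912 = -1/16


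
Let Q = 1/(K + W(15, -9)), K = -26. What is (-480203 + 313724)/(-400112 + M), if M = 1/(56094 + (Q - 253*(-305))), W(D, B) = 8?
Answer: 399326684619/959733050014 ≈ 0.41608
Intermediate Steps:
Q = -1/18 (Q = 1/(-26 + 8) = 1/(-18) = -1/18 ≈ -0.055556)
M = 18/2398661 (M = 1/(56094 + (-1/18 - 253*(-305))) = 1/(56094 + (-1/18 + 77165)) = 1/(56094 + 1388969/18) = 1/(2398661/18) = 18/2398661 ≈ 7.5042e-6)
(-480203 + 313724)/(-400112 + M) = (-480203 + 313724)/(-400112 + 18/2398661) = -166479/(-959733050014/2398661) = -166479*(-2398661/959733050014) = 399326684619/959733050014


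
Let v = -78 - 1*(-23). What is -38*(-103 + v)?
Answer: 6004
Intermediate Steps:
v = -55 (v = -78 + 23 = -55)
-38*(-103 + v) = -38*(-103 - 55) = -38*(-158) = 6004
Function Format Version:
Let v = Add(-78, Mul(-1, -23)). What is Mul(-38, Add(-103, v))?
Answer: 6004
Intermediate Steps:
v = -55 (v = Add(-78, 23) = -55)
Mul(-38, Add(-103, v)) = Mul(-38, Add(-103, -55)) = Mul(-38, -158) = 6004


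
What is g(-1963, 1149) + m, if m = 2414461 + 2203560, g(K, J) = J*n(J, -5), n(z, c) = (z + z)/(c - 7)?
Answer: 8795975/2 ≈ 4.3980e+6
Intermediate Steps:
n(z, c) = 2*z/(-7 + c) (n(z, c) = (2*z)/(-7 + c) = 2*z/(-7 + c))
g(K, J) = -J²/6 (g(K, J) = J*(2*J/(-7 - 5)) = J*(2*J/(-12)) = J*(2*J*(-1/12)) = J*(-J/6) = -J²/6)
m = 4618021
g(-1963, 1149) + m = -⅙*1149² + 4618021 = -⅙*1320201 + 4618021 = -440067/2 + 4618021 = 8795975/2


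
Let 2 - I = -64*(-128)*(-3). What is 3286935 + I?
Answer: 3311513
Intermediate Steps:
I = 24578 (I = 2 - (-64*(-128))*(-3) = 2 - 8192*(-3) = 2 - 1*(-24576) = 2 + 24576 = 24578)
3286935 + I = 3286935 + 24578 = 3311513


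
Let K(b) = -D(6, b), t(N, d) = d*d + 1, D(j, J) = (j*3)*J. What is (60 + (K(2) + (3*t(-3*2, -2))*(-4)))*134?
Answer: -4824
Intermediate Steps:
D(j, J) = 3*J*j (D(j, J) = (3*j)*J = 3*J*j)
t(N, d) = 1 + d**2 (t(N, d) = d**2 + 1 = 1 + d**2)
K(b) = -18*b (K(b) = -3*b*6 = -18*b)
(60 + (K(2) + (3*t(-3*2, -2))*(-4)))*134 = (60 + (-18*2 + (3*(1 + (-2)**2))*(-4)))*134 = (60 + (-36 + (3*(1 + 4))*(-4)))*134 = (60 + (-36 + (3*5)*(-4)))*134 = (60 + (-36 + 15*(-4)))*134 = (60 + (-36 - 60))*134 = (60 - 96)*134 = -36*134 = -4824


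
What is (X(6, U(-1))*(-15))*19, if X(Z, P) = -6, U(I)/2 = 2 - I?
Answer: 1710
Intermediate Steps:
U(I) = 4 - 2*I (U(I) = 2*(2 - I) = 4 - 2*I)
(X(6, U(-1))*(-15))*19 = -6*(-15)*19 = 90*19 = 1710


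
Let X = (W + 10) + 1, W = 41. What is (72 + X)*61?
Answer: 7564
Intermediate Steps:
X = 52 (X = (41 + 10) + 1 = 51 + 1 = 52)
(72 + X)*61 = (72 + 52)*61 = 124*61 = 7564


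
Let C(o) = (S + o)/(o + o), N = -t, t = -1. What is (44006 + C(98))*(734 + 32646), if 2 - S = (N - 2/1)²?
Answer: 71977919875/49 ≈ 1.4689e+9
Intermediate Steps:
N = 1 (N = -1*(-1) = 1)
S = 1 (S = 2 - (1 - 2/1)² = 2 - (1 - 2*1)² = 2 - (1 - 2)² = 2 - 1*(-1)² = 2 - 1*1 = 2 - 1 = 1)
C(o) = (1 + o)/(2*o) (C(o) = (1 + o)/(o + o) = (1 + o)/((2*o)) = (1 + o)*(1/(2*o)) = (1 + o)/(2*o))
(44006 + C(98))*(734 + 32646) = (44006 + (½)*(1 + 98)/98)*(734 + 32646) = (44006 + (½)*(1/98)*99)*33380 = (44006 + 99/196)*33380 = (8625275/196)*33380 = 71977919875/49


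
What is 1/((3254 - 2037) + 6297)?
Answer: 1/7514 ≈ 0.00013308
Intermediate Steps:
1/((3254 - 2037) + 6297) = 1/(1217 + 6297) = 1/7514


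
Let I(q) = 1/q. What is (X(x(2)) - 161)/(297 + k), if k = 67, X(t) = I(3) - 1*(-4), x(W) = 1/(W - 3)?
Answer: -235/546 ≈ -0.43040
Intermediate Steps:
x(W) = 1/(-3 + W)
X(t) = 13/3 (X(t) = 1/3 - 1*(-4) = ⅓ + 4 = 13/3)
(X(x(2)) - 161)/(297 + k) = (13/3 - 161)/(297 + 67) = -470/3/364 = -470/3*1/364 = -235/546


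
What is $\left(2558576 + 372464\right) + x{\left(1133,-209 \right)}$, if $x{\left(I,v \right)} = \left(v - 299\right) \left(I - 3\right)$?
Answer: $2357000$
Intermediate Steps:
$x{\left(I,v \right)} = \left(-299 + v\right) \left(-3 + I\right)$
$\left(2558576 + 372464\right) + x{\left(1133,-209 \right)} = \left(2558576 + 372464\right) + \left(897 - 338767 - -627 + 1133 \left(-209\right)\right) = 2931040 + \left(897 - 338767 + 627 - 236797\right) = 2931040 - 574040 = 2357000$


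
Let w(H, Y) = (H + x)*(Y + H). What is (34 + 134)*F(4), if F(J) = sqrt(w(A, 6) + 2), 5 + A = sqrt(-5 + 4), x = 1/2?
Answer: 84*sqrt(-14 - 14*I) ≈ 143.03 - 345.32*I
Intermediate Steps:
x = 1/2 (x = 1*(1/2) = 1/2 ≈ 0.50000)
A = -5 + I (A = -5 + sqrt(-5 + 4) = -5 + sqrt(-1) = -5 + I ≈ -5.0 + 1.0*I)
w(H, Y) = (1/2 + H)*(H + Y) (w(H, Y) = (H + 1/2)*(Y + H) = (1/2 + H)*(H + Y))
F(J) = sqrt(-55/2 + (-5 + I)**2 + 13*I/2) (F(J) = sqrt(((-5 + I)**2 + (-5 + I)/2 + (1/2)*6 + (-5 + I)*6) + 2) = sqrt(((-5 + I)**2 + (-5/2 + I/2) + 3 + (-30 + 6*I)) + 2) = sqrt((-59/2 + (-5 + I)**2 + 13*I/2) + 2) = sqrt(-55/2 + (-5 + I)**2 + 13*I/2))
(34 + 134)*F(4) = (34 + 134)*(sqrt(-14 - 14*I)/2) = 168*(sqrt(-14 - 14*I)/2) = 84*sqrt(-14 - 14*I)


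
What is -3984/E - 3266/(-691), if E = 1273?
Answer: 1404674/879643 ≈ 1.5969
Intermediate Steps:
-3984/E - 3266/(-691) = -3984/1273 - 3266/(-691) = -3984*1/1273 - 3266*(-1/691) = -3984/1273 + 3266/691 = 1404674/879643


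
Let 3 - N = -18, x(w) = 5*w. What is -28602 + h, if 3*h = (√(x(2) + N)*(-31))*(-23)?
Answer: -28602 + 713*√31/3 ≈ -27279.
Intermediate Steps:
N = 21 (N = 3 - 1*(-18) = 3 + 18 = 21)
h = 713*√31/3 (h = ((√(5*2 + 21)*(-31))*(-23))/3 = ((√(10 + 21)*(-31))*(-23))/3 = ((√31*(-31))*(-23))/3 = (-31*√31*(-23))/3 = (713*√31)/3 = 713*√31/3 ≈ 1323.3)
-28602 + h = -28602 + 713*√31/3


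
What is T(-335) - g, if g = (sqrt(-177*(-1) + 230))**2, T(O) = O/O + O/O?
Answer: -405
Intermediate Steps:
T(O) = 2 (T(O) = 1 + 1 = 2)
g = 407 (g = (sqrt(177 + 230))**2 = (sqrt(407))**2 = 407)
T(-335) - g = 2 - 1*407 = 2 - 407 = -405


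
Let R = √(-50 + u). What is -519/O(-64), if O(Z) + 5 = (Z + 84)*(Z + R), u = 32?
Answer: 133383/331685 + 6228*I*√2/331685 ≈ 0.40214 + 0.026554*I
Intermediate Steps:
R = 3*I*√2 (R = √(-50 + 32) = √(-18) = 3*I*√2 ≈ 4.2426*I)
O(Z) = -5 + (84 + Z)*(Z + 3*I*√2) (O(Z) = -5 + (Z + 84)*(Z + 3*I*√2) = -5 + (84 + Z)*(Z + 3*I*√2))
-519/O(-64) = -519/(-5 + (-64)² + 84*(-64) + 252*I*√2 + 3*I*(-64)*√2) = -519/(-5 + 4096 - 5376 + 252*I*√2 - 192*I*√2) = -519/(-1285 + 60*I*√2)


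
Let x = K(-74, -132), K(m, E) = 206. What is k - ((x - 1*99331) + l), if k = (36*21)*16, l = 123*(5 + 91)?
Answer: 99413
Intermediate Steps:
x = 206
l = 11808 (l = 123*96 = 11808)
k = 12096 (k = 756*16 = 12096)
k - ((x - 1*99331) + l) = 12096 - ((206 - 1*99331) + 11808) = 12096 - ((206 - 99331) + 11808) = 12096 - (-99125 + 11808) = 12096 - 1*(-87317) = 12096 + 87317 = 99413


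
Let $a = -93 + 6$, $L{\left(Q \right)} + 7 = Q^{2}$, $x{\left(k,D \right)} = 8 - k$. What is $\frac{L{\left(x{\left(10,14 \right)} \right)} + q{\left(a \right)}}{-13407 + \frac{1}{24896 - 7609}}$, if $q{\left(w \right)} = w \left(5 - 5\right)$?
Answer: $\frac{51861}{231766808} \approx 0.00022376$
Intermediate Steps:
$L{\left(Q \right)} = -7 + Q^{2}$
$a = -87$
$q{\left(w \right)} = 0$ ($q{\left(w \right)} = w 0 = 0$)
$\frac{L{\left(x{\left(10,14 \right)} \right)} + q{\left(a \right)}}{-13407 + \frac{1}{24896 - 7609}} = \frac{\left(-7 + \left(8 - 10\right)^{2}\right) + 0}{-13407 + \frac{1}{24896 - 7609}} = \frac{\left(-7 + \left(8 - 10\right)^{2}\right) + 0}{-13407 + \frac{1}{17287}} = \frac{\left(-7 + \left(-2\right)^{2}\right) + 0}{-13407 + \frac{1}{17287}} = \frac{\left(-7 + 4\right) + 0}{- \frac{231766808}{17287}} = \left(-3 + 0\right) \left(- \frac{17287}{231766808}\right) = \left(-3\right) \left(- \frac{17287}{231766808}\right) = \frac{51861}{231766808}$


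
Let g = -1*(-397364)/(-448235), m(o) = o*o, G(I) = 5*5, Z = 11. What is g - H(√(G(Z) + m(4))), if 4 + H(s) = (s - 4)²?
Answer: -24153819/448235 + 8*√41 ≈ -2.6615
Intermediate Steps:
G(I) = 25
m(o) = o²
H(s) = -4 + (-4 + s)² (H(s) = -4 + (s - 4)² = -4 + (-4 + s)²)
g = -397364/448235 (g = 397364*(-1/448235) = -397364/448235 ≈ -0.88651)
g - H(√(G(Z) + m(4))) = -397364/448235 - (-4 + (-4 + √(25 + 4²))²) = -397364/448235 - (-4 + (-4 + √(25 + 16))²) = -397364/448235 - (-4 + (-4 + √41)²) = -397364/448235 + (4 - (-4 + √41)²) = 1395576/448235 - (-4 + √41)²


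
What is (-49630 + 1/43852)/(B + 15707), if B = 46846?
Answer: -725458253/914358052 ≈ -0.79341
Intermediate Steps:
(-49630 + 1/43852)/(B + 15707) = (-49630 + 1/43852)/(46846 + 15707) = (-49630 + 1/43852)/62553 = -2176374759/43852*1/62553 = -725458253/914358052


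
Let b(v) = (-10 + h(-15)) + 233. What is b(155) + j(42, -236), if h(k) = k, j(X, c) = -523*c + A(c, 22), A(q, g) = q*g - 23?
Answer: 118421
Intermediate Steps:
A(q, g) = -23 + g*q (A(q, g) = g*q - 23 = -23 + g*q)
j(X, c) = -23 - 501*c (j(X, c) = -523*c + (-23 + 22*c) = -23 - 501*c)
b(v) = 208 (b(v) = (-10 - 15) + 233 = -25 + 233 = 208)
b(155) + j(42, -236) = 208 + (-23 - 501*(-236)) = 208 + (-23 + 118236) = 208 + 118213 = 118421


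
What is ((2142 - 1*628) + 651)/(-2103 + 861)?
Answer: -2165/1242 ≈ -1.7432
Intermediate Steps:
((2142 - 1*628) + 651)/(-2103 + 861) = ((2142 - 628) + 651)/(-1242) = (1514 + 651)*(-1/1242) = 2165*(-1/1242) = -2165/1242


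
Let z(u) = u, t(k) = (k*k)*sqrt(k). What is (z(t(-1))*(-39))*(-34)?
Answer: 1326*I ≈ 1326.0*I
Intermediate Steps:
t(k) = k**(5/2) (t(k) = k**2*sqrt(k) = k**(5/2))
(z(t(-1))*(-39))*(-34) = ((-1)**(5/2)*(-39))*(-34) = (I*(-39))*(-34) = -39*I*(-34) = 1326*I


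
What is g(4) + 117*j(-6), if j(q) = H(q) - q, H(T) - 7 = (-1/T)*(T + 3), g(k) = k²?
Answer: 2957/2 ≈ 1478.5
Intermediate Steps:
H(T) = 7 - (3 + T)/T (H(T) = 7 + (-1/T)*(T + 3) = 7 + (-1/T)*(3 + T) = 7 - (3 + T)/T)
j(q) = 6 - q - 3/q (j(q) = (6 - 3/q) - q = 6 - q - 3/q)
g(4) + 117*j(-6) = 4² + 117*(6 - 1*(-6) - 3/(-6)) = 16 + 117*(6 + 6 - 3*(-⅙)) = 16 + 117*(6 + 6 + ½) = 16 + 117*(25/2) = 16 + 2925/2 = 2957/2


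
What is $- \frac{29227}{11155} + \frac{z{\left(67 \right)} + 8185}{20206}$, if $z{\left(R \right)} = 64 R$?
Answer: $- \frac{451424447}{225397930} \approx -2.0028$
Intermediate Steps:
$- \frac{29227}{11155} + \frac{z{\left(67 \right)} + 8185}{20206} = - \frac{29227}{11155} + \frac{64 \cdot 67 + 8185}{20206} = \left(-29227\right) \frac{1}{11155} + \left(4288 + 8185\right) \frac{1}{20206} = - \frac{29227}{11155} + 12473 \cdot \frac{1}{20206} = - \frac{29227}{11155} + \frac{12473}{20206} = - \frac{451424447}{225397930}$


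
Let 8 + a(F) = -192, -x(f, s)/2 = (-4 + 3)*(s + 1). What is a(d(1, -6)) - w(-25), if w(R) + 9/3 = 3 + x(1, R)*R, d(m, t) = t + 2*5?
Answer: -1400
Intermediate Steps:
x(f, s) = 2 + 2*s (x(f, s) = -2*(-4 + 3)*(s + 1) = -(-2)*(1 + s) = -2*(-1 - s) = 2 + 2*s)
d(m, t) = 10 + t (d(m, t) = t + 10 = 10 + t)
w(R) = R*(2 + 2*R) (w(R) = -3 + (3 + (2 + 2*R)*R) = -3 + (3 + R*(2 + 2*R)) = R*(2 + 2*R))
a(F) = -200 (a(F) = -8 - 192 = -200)
a(d(1, -6)) - w(-25) = -200 - 2*(-25)*(1 - 25) = -200 - 2*(-25)*(-24) = -200 - 1*1200 = -200 - 1200 = -1400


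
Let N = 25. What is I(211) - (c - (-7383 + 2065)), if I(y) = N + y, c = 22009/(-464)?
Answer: -2336039/464 ≈ -5034.6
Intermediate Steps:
c = -22009/464 (c = 22009*(-1/464) = -22009/464 ≈ -47.433)
I(y) = 25 + y
I(211) - (c - (-7383 + 2065)) = (25 + 211) - (-22009/464 - (-7383 + 2065)) = 236 - (-22009/464 - 1*(-5318)) = 236 - (-22009/464 + 5318) = 236 - 1*2445543/464 = 236 - 2445543/464 = -2336039/464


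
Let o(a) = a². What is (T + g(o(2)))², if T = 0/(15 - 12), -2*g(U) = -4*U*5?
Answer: 1600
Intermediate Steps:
g(U) = 10*U (g(U) = -(-4*U)*5/2 = -(-10)*U = 10*U)
T = 0 (T = 0/3 = 0*(⅓) = 0)
(T + g(o(2)))² = (0 + 10*2²)² = (0 + 10*4)² = (0 + 40)² = 40² = 1600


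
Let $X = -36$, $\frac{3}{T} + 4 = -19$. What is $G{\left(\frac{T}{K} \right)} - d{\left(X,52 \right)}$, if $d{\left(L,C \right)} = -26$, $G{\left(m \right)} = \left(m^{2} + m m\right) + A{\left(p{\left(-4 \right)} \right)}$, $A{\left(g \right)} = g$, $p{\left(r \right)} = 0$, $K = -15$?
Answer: $\frac{343852}{13225} \approx 26.0$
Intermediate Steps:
$T = - \frac{3}{23}$ ($T = \frac{3}{-4 - 19} = \frac{3}{-23} = 3 \left(- \frac{1}{23}\right) = - \frac{3}{23} \approx -0.13043$)
$G{\left(m \right)} = 2 m^{2}$ ($G{\left(m \right)} = \left(m^{2} + m m\right) + 0 = \left(m^{2} + m^{2}\right) + 0 = 2 m^{2} + 0 = 2 m^{2}$)
$G{\left(\frac{T}{K} \right)} - d{\left(X,52 \right)} = 2 \left(- \frac{3}{23 \left(-15\right)}\right)^{2} - -26 = 2 \left(\left(- \frac{3}{23}\right) \left(- \frac{1}{15}\right)\right)^{2} + 26 = \frac{2}{13225} + 26 = \frac{343852}{13225}$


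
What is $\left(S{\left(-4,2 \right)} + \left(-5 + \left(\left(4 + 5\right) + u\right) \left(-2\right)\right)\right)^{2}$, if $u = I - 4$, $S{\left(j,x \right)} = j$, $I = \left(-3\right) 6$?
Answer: $289$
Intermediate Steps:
$I = -18$
$u = -22$ ($u = -18 - 4 = -22$)
$\left(S{\left(-4,2 \right)} + \left(-5 + \left(\left(4 + 5\right) + u\right) \left(-2\right)\right)\right)^{2} = \left(-4 - \left(5 - \left(\left(4 + 5\right) - 22\right) \left(-2\right)\right)\right)^{2} = \left(-4 - \left(5 - \left(9 - 22\right) \left(-2\right)\right)\right)^{2} = \left(-4 - -21\right)^{2} = \left(-4 + \left(-5 + 26\right)\right)^{2} = \left(-4 + 21\right)^{2} = 17^{2} = 289$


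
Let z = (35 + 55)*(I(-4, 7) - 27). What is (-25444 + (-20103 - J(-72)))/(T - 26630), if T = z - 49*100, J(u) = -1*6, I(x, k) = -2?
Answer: 45541/34140 ≈ 1.3339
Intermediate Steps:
J(u) = -6
z = -2610 (z = (35 + 55)*(-2 - 27) = 90*(-29) = -2610)
T = -7510 (T = -2610 - 49*100 = -2610 - 4900 = -7510)
(-25444 + (-20103 - J(-72)))/(T - 26630) = (-25444 + (-20103 - 1*(-6)))/(-7510 - 26630) = (-25444 + (-20103 + 6))/(-34140) = (-25444 - 20097)*(-1/34140) = -45541*(-1/34140) = 45541/34140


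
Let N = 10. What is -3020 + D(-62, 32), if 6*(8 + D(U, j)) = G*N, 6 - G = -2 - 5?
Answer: -9019/3 ≈ -3006.3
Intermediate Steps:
G = 13 (G = 6 - (-2 - 5) = 6 - 1*(-7) = 6 + 7 = 13)
D(U, j) = 41/3 (D(U, j) = -8 + (13*10)/6 = -8 + (1/6)*130 = -8 + 65/3 = 41/3)
-3020 + D(-62, 32) = -3020 + 41/3 = -9019/3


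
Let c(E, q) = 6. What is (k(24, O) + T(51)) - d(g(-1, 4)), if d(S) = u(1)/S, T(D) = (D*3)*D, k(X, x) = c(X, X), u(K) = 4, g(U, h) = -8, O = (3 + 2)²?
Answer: 15619/2 ≈ 7809.5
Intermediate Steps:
O = 25 (O = 5² = 25)
k(X, x) = 6
T(D) = 3*D² (T(D) = (3*D)*D = 3*D²)
d(S) = 4/S
(k(24, O) + T(51)) - d(g(-1, 4)) = (6 + 3*51²) - 4/(-8) = (6 + 3*2601) - 4*(-1)/8 = (6 + 7803) - 1*(-½) = 7809 + ½ = 15619/2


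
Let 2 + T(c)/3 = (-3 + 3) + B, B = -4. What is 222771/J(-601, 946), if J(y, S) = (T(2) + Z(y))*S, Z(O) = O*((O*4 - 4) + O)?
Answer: 74257/570245962 ≈ 0.00013022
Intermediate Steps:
T(c) = -18 (T(c) = -6 + 3*((-3 + 3) - 4) = -6 + 3*(0 - 4) = -6 + 3*(-4) = -6 - 12 = -18)
Z(O) = O*(-4 + 5*O) (Z(O) = O*((4*O - 4) + O) = O*((-4 + 4*O) + O) = O*(-4 + 5*O))
J(y, S) = S*(-18 + y*(-4 + 5*y)) (J(y, S) = (-18 + y*(-4 + 5*y))*S = S*(-18 + y*(-4 + 5*y)))
222771/J(-601, 946) = 222771/((946*(-18 - 601*(-4 + 5*(-601))))) = 222771/((946*(-18 - 601*(-4 - 3005)))) = 222771/((946*(-18 - 601*(-3009)))) = 222771/((946*(-18 + 1808409))) = 222771/((946*1808391)) = 222771/1710737886 = 222771*(1/1710737886) = 74257/570245962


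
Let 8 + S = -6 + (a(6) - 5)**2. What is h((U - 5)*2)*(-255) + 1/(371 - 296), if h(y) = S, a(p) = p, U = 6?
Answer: 248626/75 ≈ 3315.0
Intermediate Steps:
S = -13 (S = -8 + (-6 + (6 - 5)**2) = -8 + (-6 + 1**2) = -8 + (-6 + 1) = -8 - 5 = -13)
h(y) = -13
h((U - 5)*2)*(-255) + 1/(371 - 296) = -13*(-255) + 1/(371 - 296) = 3315 + 1/75 = 248626/75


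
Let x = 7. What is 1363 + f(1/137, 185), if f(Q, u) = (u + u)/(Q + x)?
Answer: 135917/96 ≈ 1415.8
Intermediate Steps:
f(Q, u) = 2*u/(7 + Q) (f(Q, u) = (u + u)/(Q + 7) = (2*u)/(7 + Q) = 2*u/(7 + Q))
1363 + f(1/137, 185) = 1363 + 2*185/(7 + 1/137) = 1363 + 2*185/(960/137) = 1363 + 2*185*(137/960) = 1363 + 5069/96 = 135917/96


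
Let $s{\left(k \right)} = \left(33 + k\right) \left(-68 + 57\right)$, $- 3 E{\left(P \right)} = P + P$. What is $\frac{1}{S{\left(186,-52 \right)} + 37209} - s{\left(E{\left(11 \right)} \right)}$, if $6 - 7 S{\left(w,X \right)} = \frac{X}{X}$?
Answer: $\frac{220616417}{781404} \approx 282.33$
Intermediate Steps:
$E{\left(P \right)} = - \frac{2 P}{3}$ ($E{\left(P \right)} = - \frac{P + P}{3} = - \frac{2 P}{3}$)
$S{\left(w,X \right)} = \frac{5}{7}$ ($S{\left(w,X \right)} = \frac{6}{7} - \frac{X \frac{1}{X}}{7} = \frac{6}{7} - \frac{1}{7} = \frac{5}{7}$)
$s{\left(k \right)} = -363 - 11 k$ ($s{\left(k \right)} = \left(33 + k\right) \left(-11\right) = -363 - 11 k$)
$\frac{1}{S{\left(186,-52 \right)} + 37209} - s{\left(E{\left(11 \right)} \right)} = \frac{1}{\frac{5}{7} + 37209} - \left(-363 - 11 \left(\left(- \frac{2}{3}\right) 11\right)\right) = \frac{1}{\frac{260468}{7}} - \left(-363 - - \frac{242}{3}\right) = \frac{7}{260468} - \left(-363 + \frac{242}{3}\right) = \frac{7}{260468} - - \frac{847}{3} = \frac{7}{260468} + \frac{847}{3} = \frac{220616417}{781404}$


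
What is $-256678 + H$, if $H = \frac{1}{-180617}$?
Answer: $- \frac{46360410327}{180617} \approx -2.5668 \cdot 10^{5}$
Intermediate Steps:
$H = - \frac{1}{180617} \approx -5.5366 \cdot 10^{-6}$
$-256678 + H = -256678 - \frac{1}{180617} = - \frac{46360410327}{180617}$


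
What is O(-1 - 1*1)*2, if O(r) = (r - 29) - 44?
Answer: -150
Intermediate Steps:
O(r) = -73 + r (O(r) = (-29 + r) - 44 = -73 + r)
O(-1 - 1*1)*2 = (-73 + (-1 - 1*1))*2 = (-73 + (-1 - 1))*2 = (-73 - 2)*2 = -75*2 = -150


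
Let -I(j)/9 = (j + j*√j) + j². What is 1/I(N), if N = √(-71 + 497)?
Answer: -1/(3834 + 9*√426 + 9*426^(¾)) ≈ -0.00020561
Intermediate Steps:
N = √426 ≈ 20.640
I(j) = -9*j - 9*j² - 9*j^(3/2) (I(j) = -9*((j + j*√j) + j²) = -9*((j + j^(3/2)) + j²) = -9*(j + j² + j^(3/2)) = -9*j - 9*j² - 9*j^(3/2))
1/I(N) = 1/(-9*√426 - 9*(√426)² - 9*426^(¾)) = 1/(-9*√426 - 9*426 - 9*426^(¾)) = 1/(-9*√426 - 3834 - 9*426^(¾)) = 1/(-3834 - 9*√426 - 9*426^(¾))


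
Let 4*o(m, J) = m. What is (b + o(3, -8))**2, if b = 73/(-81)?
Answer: 2401/104976 ≈ 0.022872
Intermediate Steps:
o(m, J) = m/4
b = -73/81 (b = 73*(-1/81) = -73/81 ≈ -0.90123)
(b + o(3, -8))**2 = (-73/81 + (1/4)*3)**2 = (-73/81 + 3/4)**2 = (-49/324)**2 = 2401/104976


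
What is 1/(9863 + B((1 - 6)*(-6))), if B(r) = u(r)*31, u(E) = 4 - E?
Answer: 1/9057 ≈ 0.00011041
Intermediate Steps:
B(r) = 124 - 31*r (B(r) = (4 - r)*31 = 124 - 31*r)
1/(9863 + B((1 - 6)*(-6))) = 1/(9863 + (124 - 31*(1 - 6)*(-6))) = 1/(9863 + (124 - (-155)*(-6))) = 1/(9863 + (124 - 31*30)) = 1/(9863 + (124 - 930)) = 1/(9863 - 806) = 1/9057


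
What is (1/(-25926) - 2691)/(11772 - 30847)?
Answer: 640063/4537050 ≈ 0.14107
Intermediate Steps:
(1/(-25926) - 2691)/(11772 - 30847) = (-1/25926 - 2691)/(-19075) = -69766867/25926*(-1/19075) = 640063/4537050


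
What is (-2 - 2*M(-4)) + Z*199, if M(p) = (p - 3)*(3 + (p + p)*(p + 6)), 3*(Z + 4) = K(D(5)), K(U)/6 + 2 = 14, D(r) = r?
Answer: 3796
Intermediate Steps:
K(U) = 72 (K(U) = -12 + 6*14 = -12 + 84 = 72)
Z = 20 (Z = -4 + (1/3)*72 = -4 + 24 = 20)
M(p) = (-3 + p)*(3 + 2*p*(6 + p)) (M(p) = (-3 + p)*(3 + (2*p)*(6 + p)) = (-3 + p)*(3 + 2*p*(6 + p)))
(-2 - 2*M(-4)) + Z*199 = (-2 - 2*(-9 - 33*(-4) + 2*(-4)**3 + 6*(-4)**2)) + 20*199 = (-2 - 2*(-9 + 132 + 2*(-64) + 6*16)) + 3980 = (-2 - 2*(-9 + 132 - 128 + 96)) + 3980 = (-2 - 2*91) + 3980 = (-2 - 182) + 3980 = -184 + 3980 = 3796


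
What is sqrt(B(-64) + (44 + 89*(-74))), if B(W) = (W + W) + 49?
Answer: I*sqrt(6621) ≈ 81.37*I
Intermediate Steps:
B(W) = 49 + 2*W (B(W) = 2*W + 49 = 49 + 2*W)
sqrt(B(-64) + (44 + 89*(-74))) = sqrt((49 + 2*(-64)) + (44 + 89*(-74))) = sqrt((49 - 128) + (44 - 6586)) = sqrt(-79 - 6542) = sqrt(-6621) = I*sqrt(6621)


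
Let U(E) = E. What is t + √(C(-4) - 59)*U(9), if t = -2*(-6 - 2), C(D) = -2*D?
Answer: 16 + 9*I*√51 ≈ 16.0 + 64.273*I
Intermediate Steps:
t = 16 (t = -2*(-8) = 16)
t + √(C(-4) - 59)*U(9) = 16 + √(-2*(-4) - 59)*9 = 16 + √(8 - 59)*9 = 16 + √(-51)*9 = 16 + (I*√51)*9 = 16 + 9*I*√51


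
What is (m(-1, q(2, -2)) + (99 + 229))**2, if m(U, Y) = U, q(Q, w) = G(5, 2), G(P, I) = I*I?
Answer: 106929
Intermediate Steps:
G(P, I) = I**2
q(Q, w) = 4 (q(Q, w) = 2**2 = 4)
(m(-1, q(2, -2)) + (99 + 229))**2 = (-1 + (99 + 229))**2 = (-1 + 328)**2 = 327**2 = 106929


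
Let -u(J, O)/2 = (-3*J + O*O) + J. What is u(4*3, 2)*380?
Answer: 15200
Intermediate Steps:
u(J, O) = -2*O² + 4*J (u(J, O) = -2*((-3*J + O*O) + J) = -2*((-3*J + O²) + J) = -2*((O² - 3*J) + J) = -2*(O² - 2*J) = -2*O² + 4*J)
u(4*3, 2)*380 = (-2*2² + 4*(4*3))*380 = (-2*4 + 4*12)*380 = (-8 + 48)*380 = 40*380 = 15200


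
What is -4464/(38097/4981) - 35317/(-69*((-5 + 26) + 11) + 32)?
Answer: -307439795/541824 ≈ -567.42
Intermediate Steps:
-4464/(38097/4981) - 35317/(-69*((-5 + 26) + 11) + 32) = -4464/(38097*(1/4981)) - 35317/(-69*(21 + 11) + 32) = -4464/2241/293 - 35317/(-69*32 + 32) = -4464*293/2241 - 35317/(-2208 + 32) = -145328/249 - 35317/(-2176) = -145328/249 - 35317*(-1/2176) = -145328/249 + 35317/2176 = -307439795/541824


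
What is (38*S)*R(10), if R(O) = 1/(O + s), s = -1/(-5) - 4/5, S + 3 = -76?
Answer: -15010/47 ≈ -319.36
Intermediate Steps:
S = -79 (S = -3 - 76 = -79)
s = -3/5 (s = -1*(-1/5) - 4*1/5 = 1/5 - 4/5 = -3/5 ≈ -0.60000)
R(O) = 1/(-3/5 + O) (R(O) = 1/(O - 3/5) = 1/(-3/5 + O))
(38*S)*R(10) = (38*(-79))*(5/(-3 + 5*10)) = -15010/(-3 + 50) = -15010/47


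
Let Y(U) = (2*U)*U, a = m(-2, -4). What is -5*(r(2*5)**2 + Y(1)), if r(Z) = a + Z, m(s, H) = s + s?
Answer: -190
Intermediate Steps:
m(s, H) = 2*s
a = -4 (a = 2*(-2) = -4)
r(Z) = -4 + Z
Y(U) = 2*U**2
-5*(r(2*5)**2 + Y(1)) = -5*((-4 + 2*5)**2 + 2*1**2) = -5*((-4 + 10)**2 + 2*1) = -5*(6**2 + 2) = -5*(36 + 2) = -5*38 = -190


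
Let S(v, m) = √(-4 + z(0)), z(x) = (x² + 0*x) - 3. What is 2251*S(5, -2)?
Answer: 2251*I*√7 ≈ 5955.6*I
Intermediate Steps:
z(x) = -3 + x² (z(x) = (x² + 0) - 3 = x² - 3 = -3 + x²)
S(v, m) = I*√7 (S(v, m) = √(-4 + (-3 + 0²)) = √(-4 + (-3 + 0)) = √(-4 - 3) = √(-7) = I*√7)
2251*S(5, -2) = 2251*(I*√7) = 2251*I*√7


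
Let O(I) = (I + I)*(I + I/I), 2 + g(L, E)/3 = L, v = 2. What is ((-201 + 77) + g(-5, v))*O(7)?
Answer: -16240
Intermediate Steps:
g(L, E) = -6 + 3*L
O(I) = 2*I*(1 + I) (O(I) = (2*I)*(I + 1) = (2*I)*(1 + I) = 2*I*(1 + I))
((-201 + 77) + g(-5, v))*O(7) = ((-201 + 77) + (-6 + 3*(-5)))*(2*7*(1 + 7)) = (-124 + (-6 - 15))*(2*7*8) = (-124 - 21)*112 = -145*112 = -16240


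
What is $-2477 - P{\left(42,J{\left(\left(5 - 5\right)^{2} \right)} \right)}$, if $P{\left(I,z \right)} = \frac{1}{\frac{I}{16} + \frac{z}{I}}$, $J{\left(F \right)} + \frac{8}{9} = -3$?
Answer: $- \frac{1355135}{547} \approx -2477.4$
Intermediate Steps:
$J{\left(F \right)} = - \frac{35}{9}$ ($J{\left(F \right)} = - \frac{8}{9} - 3 = - \frac{35}{9}$)
$P{\left(I,z \right)} = \frac{1}{\frac{I}{16} + \frac{z}{I}}$ ($P{\left(I,z \right)} = \frac{1}{I \frac{1}{16} + \frac{z}{I}} = \frac{1}{\frac{I}{16} + \frac{z}{I}}$)
$-2477 - P{\left(42,J{\left(\left(5 - 5\right)^{2} \right)} \right)} = -2477 - 16 \cdot 42 \frac{1}{42^{2} + 16 \left(- \frac{35}{9}\right)} = -2477 - 16 \cdot 42 \frac{1}{1764 - \frac{560}{9}} = -2477 - 16 \cdot 42 \frac{1}{\frac{15316}{9}} = -2477 - 16 \cdot 42 \cdot \frac{9}{15316} = -2477 - \frac{216}{547} = - \frac{1355135}{547}$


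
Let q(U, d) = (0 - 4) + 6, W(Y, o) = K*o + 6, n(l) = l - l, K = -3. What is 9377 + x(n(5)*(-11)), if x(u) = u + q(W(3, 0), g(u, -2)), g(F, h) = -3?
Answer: 9379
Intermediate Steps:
n(l) = 0
W(Y, o) = 6 - 3*o (W(Y, o) = -3*o + 6 = 6 - 3*o)
q(U, d) = 2 (q(U, d) = -4 + 6 = 2)
x(u) = 2 + u (x(u) = u + 2 = 2 + u)
9377 + x(n(5)*(-11)) = 9377 + (2 + 0*(-11)) = 9377 + (2 + 0) = 9377 + 2 = 9379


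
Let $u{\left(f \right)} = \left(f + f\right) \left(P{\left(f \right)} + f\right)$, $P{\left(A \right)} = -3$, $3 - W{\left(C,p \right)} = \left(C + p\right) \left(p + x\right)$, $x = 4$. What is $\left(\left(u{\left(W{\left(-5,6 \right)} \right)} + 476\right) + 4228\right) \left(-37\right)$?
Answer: $-179228$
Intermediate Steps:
$W{\left(C,p \right)} = 3 - \left(4 + p\right) \left(C + p\right)$ ($W{\left(C,p \right)} = 3 - \left(C + p\right) \left(p + 4\right) = 3 - \left(C + p\right) \left(4 + p\right) = 3 - \left(4 + p\right) \left(C + p\right)$)
$u{\left(f \right)} = 2 f \left(-3 + f\right)$ ($u{\left(f \right)} = \left(f + f\right) \left(-3 + f\right) = 2 f \left(-3 + f\right)$)
$\left(\left(u{\left(W{\left(-5,6 \right)} \right)} + 476\right) + 4228\right) \left(-37\right) = \left(\left(2 \left(3 - 6^{2} - -20 - 24 - \left(-5\right) 6\right) \left(-3 - \left(37 - 30\right)\right) + 476\right) + 4228\right) \left(-37\right) = \left(\left(2 \left(3 - 36 + 20 - 24 + 30\right) \left(-3 + \left(3 - 36 + 20 - 24 + 30\right)\right) + 476\right) + 4228\right) \left(-37\right) = \left(\left(2 \left(-7\right) \left(-3 - 7\right) + 476\right) + 4228\right) \left(-37\right) = \left(\left(2 \left(-7\right) \left(-10\right) + 476\right) + 4228\right) \left(-37\right) = \left(\left(140 + 476\right) + 4228\right) \left(-37\right) = \left(616 + 4228\right) \left(-37\right) = 4844 \left(-37\right) = -179228$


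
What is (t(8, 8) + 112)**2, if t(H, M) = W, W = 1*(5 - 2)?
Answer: 13225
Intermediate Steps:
W = 3 (W = 1*3 = 3)
t(H, M) = 3
(t(8, 8) + 112)**2 = (3 + 112)**2 = 115**2 = 13225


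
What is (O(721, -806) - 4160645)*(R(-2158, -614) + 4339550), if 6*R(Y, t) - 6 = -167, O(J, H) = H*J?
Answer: -123462150633169/6 ≈ -2.0577e+13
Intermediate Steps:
R(Y, t) = -161/6 (R(Y, t) = 1 + (⅙)*(-167) = 1 - 167/6 = -161/6)
(O(721, -806) - 4160645)*(R(-2158, -614) + 4339550) = (-806*721 - 4160645)*(-161/6 + 4339550) = (-581126 - 4160645)*(26037139/6) = -4741771*26037139/6 = -123462150633169/6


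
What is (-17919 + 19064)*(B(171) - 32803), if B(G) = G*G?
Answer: -4078490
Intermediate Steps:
B(G) = G**2
(-17919 + 19064)*(B(171) - 32803) = (-17919 + 19064)*(171**2 - 32803) = 1145*(29241 - 32803) = 1145*(-3562) = -4078490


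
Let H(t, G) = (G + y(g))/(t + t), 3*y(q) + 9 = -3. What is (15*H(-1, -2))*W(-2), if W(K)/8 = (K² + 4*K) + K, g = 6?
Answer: -2160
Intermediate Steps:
W(K) = 8*K² + 40*K (W(K) = 8*((K² + 4*K) + K) = 8*(K² + 5*K) = 8*K² + 40*K)
y(q) = -4 (y(q) = -3 + (⅓)*(-3) = -3 - 1 = -4)
H(t, G) = (-4 + G)/(2*t) (H(t, G) = (G - 4)/(t + t) = (-4 + G)/((2*t)) = (-4 + G)*(1/(2*t)) = (-4 + G)/(2*t))
(15*H(-1, -2))*W(-2) = (15*((½)*(-4 - 2)/(-1)))*(8*(-2)*(5 - 2)) = (15*((½)*(-1)*(-6)))*(8*(-2)*3) = (15*3)*(-48) = 45*(-48) = -2160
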